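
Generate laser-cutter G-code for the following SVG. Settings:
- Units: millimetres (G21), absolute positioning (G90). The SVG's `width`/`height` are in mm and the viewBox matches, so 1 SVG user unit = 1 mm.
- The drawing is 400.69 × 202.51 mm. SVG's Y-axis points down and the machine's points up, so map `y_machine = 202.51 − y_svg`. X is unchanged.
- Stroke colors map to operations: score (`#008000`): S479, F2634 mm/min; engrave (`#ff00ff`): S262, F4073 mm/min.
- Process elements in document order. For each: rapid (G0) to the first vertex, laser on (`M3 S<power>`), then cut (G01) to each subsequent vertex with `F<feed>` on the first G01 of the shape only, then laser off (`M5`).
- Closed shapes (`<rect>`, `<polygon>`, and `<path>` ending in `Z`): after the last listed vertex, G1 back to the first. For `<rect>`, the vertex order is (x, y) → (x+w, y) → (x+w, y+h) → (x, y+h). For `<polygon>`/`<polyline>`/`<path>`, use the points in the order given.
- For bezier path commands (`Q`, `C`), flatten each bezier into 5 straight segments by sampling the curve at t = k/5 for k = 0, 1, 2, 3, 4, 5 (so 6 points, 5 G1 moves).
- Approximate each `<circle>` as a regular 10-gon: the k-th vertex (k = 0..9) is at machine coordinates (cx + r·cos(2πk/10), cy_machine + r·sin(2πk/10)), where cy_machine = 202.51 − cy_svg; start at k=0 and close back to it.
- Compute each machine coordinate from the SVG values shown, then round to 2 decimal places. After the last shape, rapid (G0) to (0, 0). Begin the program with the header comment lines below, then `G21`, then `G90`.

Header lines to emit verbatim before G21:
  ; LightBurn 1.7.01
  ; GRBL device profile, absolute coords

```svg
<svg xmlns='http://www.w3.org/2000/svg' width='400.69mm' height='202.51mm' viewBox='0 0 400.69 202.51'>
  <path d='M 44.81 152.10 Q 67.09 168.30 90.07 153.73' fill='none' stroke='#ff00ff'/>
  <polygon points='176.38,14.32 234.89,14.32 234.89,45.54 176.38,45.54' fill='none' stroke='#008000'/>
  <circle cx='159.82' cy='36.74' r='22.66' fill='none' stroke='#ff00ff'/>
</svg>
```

viewBox `0 0 400.69 202.51` with mm width/height → 1 unit = 1 mm. Flip: y_m = 202.51 − y_svg.

**Shape 1** — `<path>` quadratic bezier, stroke `#ff00ff` → engrave (S262, F4073). Control points (SVG): P0=(44.81,152.10), P1=(67.09,168.30), P2=(90.07,153.73); sampled at t=k/5. Machine vertices: (44.81,50.41) → (53.75,45.16) → (62.75,42.37) → (71.80,42.05) → (80.91,44.18) → (90.07,48.78). Open path.

**Shape 2** — `<polygon>` rectangle, stroke `#008000` → score (S479, F2634). Machine vertices: (176.38,188.19) → (234.89,188.19) → (234.89,156.97) → (176.38,156.97) → (176.38,188.19). Closed: final G1 returns to the first vertex.

**Shape 3** — `<circle>` circle, stroke `#ff00ff` → engrave (S262, F4073). Machine vertices: (182.48,165.77) → (178.15,179.09) → (166.82,187.32) → (152.82,187.32) → (141.49,179.09) → (137.16,165.77) → (141.49,152.45) → (152.82,144.22) → (166.82,144.22) → (178.15,152.45) → (182.48,165.77). Closed: final G1 returns to the first vertex.

; LightBurn 1.7.01
; GRBL device profile, absolute coords
G21
G90
G0 X44.81 Y50.41
M3 S262
G01 X53.75 Y45.16 F4073
G01 X62.75 Y42.37
G01 X71.80 Y42.05
G01 X80.91 Y44.18
G01 X90.07 Y48.78
M5
G0 X176.38 Y188.19
M3 S479
G01 X234.89 Y188.19 F2634
G01 X234.89 Y156.97
G01 X176.38 Y156.97
G01 X176.38 Y188.19
M5
G0 X182.48 Y165.77
M3 S262
G01 X178.15 Y179.09 F4073
G01 X166.82 Y187.32
G01 X152.82 Y187.32
G01 X141.49 Y179.09
G01 X137.16 Y165.77
G01 X141.49 Y152.45
G01 X152.82 Y144.22
G01 X166.82 Y144.22
G01 X178.15 Y152.45
G01 X182.48 Y165.77
M5
G0 X0.00 Y0.00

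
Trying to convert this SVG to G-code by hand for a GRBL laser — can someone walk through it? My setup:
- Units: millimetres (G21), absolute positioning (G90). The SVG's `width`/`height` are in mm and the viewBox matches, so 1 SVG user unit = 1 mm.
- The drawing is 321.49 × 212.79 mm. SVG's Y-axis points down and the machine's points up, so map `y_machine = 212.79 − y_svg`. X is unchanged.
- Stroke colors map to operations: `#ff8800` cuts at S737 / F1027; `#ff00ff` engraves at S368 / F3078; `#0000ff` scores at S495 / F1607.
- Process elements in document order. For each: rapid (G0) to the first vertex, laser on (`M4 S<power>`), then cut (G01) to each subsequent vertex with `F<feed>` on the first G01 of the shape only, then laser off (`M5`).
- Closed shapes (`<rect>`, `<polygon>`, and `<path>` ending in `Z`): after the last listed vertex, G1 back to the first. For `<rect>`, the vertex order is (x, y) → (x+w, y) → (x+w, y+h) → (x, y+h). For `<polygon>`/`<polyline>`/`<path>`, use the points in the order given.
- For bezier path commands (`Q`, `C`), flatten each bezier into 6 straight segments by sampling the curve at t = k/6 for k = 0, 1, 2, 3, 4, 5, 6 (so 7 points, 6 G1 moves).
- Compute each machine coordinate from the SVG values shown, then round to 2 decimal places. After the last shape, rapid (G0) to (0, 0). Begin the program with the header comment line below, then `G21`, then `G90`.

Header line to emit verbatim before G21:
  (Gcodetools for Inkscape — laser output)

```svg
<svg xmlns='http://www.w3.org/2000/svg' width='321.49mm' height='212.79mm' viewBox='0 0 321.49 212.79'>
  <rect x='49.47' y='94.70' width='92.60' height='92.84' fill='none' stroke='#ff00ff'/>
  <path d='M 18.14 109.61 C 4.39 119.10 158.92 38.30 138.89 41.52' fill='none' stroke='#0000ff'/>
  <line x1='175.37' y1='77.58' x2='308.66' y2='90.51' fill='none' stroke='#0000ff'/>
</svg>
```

1 u = 1 mm; y_m = 212.79 − y.

[1] `<rect>` rectangle, #ff00ff→engrave S368 F3078: (49.47,118.09) → (142.07,118.09) → (142.07,25.25) → (49.47,25.25) → (49.47,118.09) (closed)

[2] `<path>` cubic bezier, #0000ff→score S495 F1607: (18.14,103.18) → (23.70,105.15) → (47.79,117.33) → (80.87,134.87) → (113.43,152.94) → (135.95,166.69) → (138.89,171.27)

[3] `<line>` line segment, #0000ff→score S495 F1607: (175.37,135.21) → (308.66,122.28)

(Gcodetools for Inkscape — laser output)
G21
G90
G0 X49.47 Y118.09
M4 S368
G01 X142.07 Y118.09 F3078
G01 X142.07 Y25.25
G01 X49.47 Y25.25
G01 X49.47 Y118.09
M5
G0 X18.14 Y103.18
M4 S495
G01 X23.70 Y105.15 F1607
G01 X47.79 Y117.33
G01 X80.87 Y134.87
G01 X113.43 Y152.94
G01 X135.95 Y166.69
G01 X138.89 Y171.27
M5
G0 X175.37 Y135.21
M4 S495
G01 X308.66 Y122.28 F1607
M5
G0 X0.00 Y0.00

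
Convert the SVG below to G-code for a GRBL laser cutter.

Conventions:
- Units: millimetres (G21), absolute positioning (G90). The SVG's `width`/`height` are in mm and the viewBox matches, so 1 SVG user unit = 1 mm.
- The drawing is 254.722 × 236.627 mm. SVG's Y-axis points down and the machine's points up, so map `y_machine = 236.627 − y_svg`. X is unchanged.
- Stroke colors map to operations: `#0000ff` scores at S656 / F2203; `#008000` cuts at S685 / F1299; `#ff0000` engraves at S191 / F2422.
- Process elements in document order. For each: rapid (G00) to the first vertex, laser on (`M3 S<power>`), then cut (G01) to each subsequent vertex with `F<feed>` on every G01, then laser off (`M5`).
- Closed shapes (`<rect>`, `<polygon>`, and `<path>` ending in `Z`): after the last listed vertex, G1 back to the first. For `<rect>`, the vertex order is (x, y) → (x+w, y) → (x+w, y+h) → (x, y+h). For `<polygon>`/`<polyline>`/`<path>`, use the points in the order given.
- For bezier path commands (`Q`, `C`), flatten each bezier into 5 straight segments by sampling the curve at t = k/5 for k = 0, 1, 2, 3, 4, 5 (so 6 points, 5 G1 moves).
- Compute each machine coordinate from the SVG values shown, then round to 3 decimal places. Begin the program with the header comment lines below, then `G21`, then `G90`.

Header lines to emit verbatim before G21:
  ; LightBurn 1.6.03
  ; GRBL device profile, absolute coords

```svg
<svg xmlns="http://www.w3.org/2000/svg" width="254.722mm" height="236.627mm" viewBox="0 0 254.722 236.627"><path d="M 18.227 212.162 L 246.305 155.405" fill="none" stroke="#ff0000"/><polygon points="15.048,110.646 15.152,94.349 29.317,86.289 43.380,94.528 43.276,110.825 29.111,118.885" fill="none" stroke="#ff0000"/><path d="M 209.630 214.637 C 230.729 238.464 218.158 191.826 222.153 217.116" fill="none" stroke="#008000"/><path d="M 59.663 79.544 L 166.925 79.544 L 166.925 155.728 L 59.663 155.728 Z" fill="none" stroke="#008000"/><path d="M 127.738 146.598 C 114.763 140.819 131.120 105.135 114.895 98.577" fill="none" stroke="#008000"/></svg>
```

Since the viewBox matches the mm dimensions, user units are millimetres directly. The only transform is the Y-flip y_m = 236.627 − y_svg.

Shape 1 is a line segment drawn with `<path>`. Its stroke #ff0000 means engrave at S191, F2422. After flipping Y the toolpath is (18.227,24.465) → (246.305,81.222).

Shape 2 is a regular polygon drawn with `<polygon>`. Its stroke #ff0000 means engrave at S191, F2422. After flipping Y the toolpath is (15.048,125.981) → (15.152,142.278) → (29.317,150.338) → (43.380,142.099) → (43.276,125.802) → (29.111,117.742) → (15.048,125.981), returning to the start.

Shape 3 is a cubic bezier drawn with `<path>`. Its stroke #008000 means cut at S685, F1299. After flipping Y the toolpath is (209.630,21.990) → (218.651,15.010) → (222.002,18.108) → (222.096,24.447) → (221.342,27.193) → (222.153,19.511).

Shape 4 is a rectangle drawn with `<path>`. Its stroke #008000 means cut at S685, F1299. After flipping Y the toolpath is (59.663,157.083) → (166.925,157.083) → (166.925,80.899) → (59.663,80.899) → (59.663,157.083), returning to the start.

Shape 5 is a cubic bezier drawn with `<path>`. Its stroke #008000 means cut at S685, F1299. After flipping Y the toolpath is (127.738,90.029) → (122.978,96.613) → (122.285,107.540) → (122.688,119.978) → (121.215,131.092) → (114.895,138.050).

; LightBurn 1.6.03
; GRBL device profile, absolute coords
G21
G90
G00 X18.227 Y24.465
M3 S191
G01 X246.305 Y81.222 F2422
M5
G00 X15.048 Y125.981
M3 S191
G01 X15.152 Y142.278 F2422
G01 X29.317 Y150.338 F2422
G01 X43.380 Y142.099 F2422
G01 X43.276 Y125.802 F2422
G01 X29.111 Y117.742 F2422
G01 X15.048 Y125.981 F2422
M5
G00 X209.630 Y21.990
M3 S685
G01 X218.651 Y15.010 F1299
G01 X222.002 Y18.108 F1299
G01 X222.096 Y24.447 F1299
G01 X221.342 Y27.193 F1299
G01 X222.153 Y19.511 F1299
M5
G00 X59.663 Y157.083
M3 S685
G01 X166.925 Y157.083 F1299
G01 X166.925 Y80.899 F1299
G01 X59.663 Y80.899 F1299
G01 X59.663 Y157.083 F1299
M5
G00 X127.738 Y90.029
M3 S685
G01 X122.978 Y96.613 F1299
G01 X122.285 Y107.540 F1299
G01 X122.688 Y119.978 F1299
G01 X121.215 Y131.092 F1299
G01 X114.895 Y138.050 F1299
M5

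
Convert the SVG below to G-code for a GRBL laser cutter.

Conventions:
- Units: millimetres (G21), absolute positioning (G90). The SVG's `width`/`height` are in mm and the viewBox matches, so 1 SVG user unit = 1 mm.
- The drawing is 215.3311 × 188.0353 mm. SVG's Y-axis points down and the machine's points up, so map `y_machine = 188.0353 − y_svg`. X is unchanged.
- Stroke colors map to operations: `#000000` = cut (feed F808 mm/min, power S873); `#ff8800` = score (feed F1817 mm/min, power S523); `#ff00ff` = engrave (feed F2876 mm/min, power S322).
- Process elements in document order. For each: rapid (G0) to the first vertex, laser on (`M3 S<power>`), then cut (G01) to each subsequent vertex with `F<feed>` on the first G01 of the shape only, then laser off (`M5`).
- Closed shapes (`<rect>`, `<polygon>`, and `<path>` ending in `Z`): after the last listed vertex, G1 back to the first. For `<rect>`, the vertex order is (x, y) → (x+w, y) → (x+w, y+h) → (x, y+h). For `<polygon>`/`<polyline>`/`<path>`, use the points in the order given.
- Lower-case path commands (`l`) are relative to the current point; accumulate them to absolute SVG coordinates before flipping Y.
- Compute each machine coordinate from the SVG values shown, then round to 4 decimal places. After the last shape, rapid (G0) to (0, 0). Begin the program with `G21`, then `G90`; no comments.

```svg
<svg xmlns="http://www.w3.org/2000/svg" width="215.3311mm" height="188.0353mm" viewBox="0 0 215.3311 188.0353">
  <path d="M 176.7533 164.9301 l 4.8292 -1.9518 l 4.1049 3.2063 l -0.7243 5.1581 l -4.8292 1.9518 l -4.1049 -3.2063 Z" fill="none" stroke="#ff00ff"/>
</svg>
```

G21
G90
G0 X176.7533 Y23.1052
M3 S322
G01 X181.5825 Y25.0570 F2876
G01 X185.6874 Y21.8507
G01 X184.9631 Y16.6926
G01 X180.1339 Y14.7408
G01 X176.0290 Y17.9471
G01 X176.7533 Y23.1052
M5
G0 X0.0000 Y0.0000

Since the viewBox matches the mm dimensions, user units are millimetres directly. The only transform is the Y-flip y_m = 188.0353 − y_svg.

Shape 1 is a regular polygon drawn with `<path>`. Its stroke #ff00ff means engrave at S322, F2876. After flipping Y the toolpath is (176.7533,23.1052) → (181.5825,25.0570) → (185.6874,21.8507) → (184.9631,16.6926) → (180.1339,14.7408) → (176.0290,17.9471) → (176.7533,23.1052), returning to the start.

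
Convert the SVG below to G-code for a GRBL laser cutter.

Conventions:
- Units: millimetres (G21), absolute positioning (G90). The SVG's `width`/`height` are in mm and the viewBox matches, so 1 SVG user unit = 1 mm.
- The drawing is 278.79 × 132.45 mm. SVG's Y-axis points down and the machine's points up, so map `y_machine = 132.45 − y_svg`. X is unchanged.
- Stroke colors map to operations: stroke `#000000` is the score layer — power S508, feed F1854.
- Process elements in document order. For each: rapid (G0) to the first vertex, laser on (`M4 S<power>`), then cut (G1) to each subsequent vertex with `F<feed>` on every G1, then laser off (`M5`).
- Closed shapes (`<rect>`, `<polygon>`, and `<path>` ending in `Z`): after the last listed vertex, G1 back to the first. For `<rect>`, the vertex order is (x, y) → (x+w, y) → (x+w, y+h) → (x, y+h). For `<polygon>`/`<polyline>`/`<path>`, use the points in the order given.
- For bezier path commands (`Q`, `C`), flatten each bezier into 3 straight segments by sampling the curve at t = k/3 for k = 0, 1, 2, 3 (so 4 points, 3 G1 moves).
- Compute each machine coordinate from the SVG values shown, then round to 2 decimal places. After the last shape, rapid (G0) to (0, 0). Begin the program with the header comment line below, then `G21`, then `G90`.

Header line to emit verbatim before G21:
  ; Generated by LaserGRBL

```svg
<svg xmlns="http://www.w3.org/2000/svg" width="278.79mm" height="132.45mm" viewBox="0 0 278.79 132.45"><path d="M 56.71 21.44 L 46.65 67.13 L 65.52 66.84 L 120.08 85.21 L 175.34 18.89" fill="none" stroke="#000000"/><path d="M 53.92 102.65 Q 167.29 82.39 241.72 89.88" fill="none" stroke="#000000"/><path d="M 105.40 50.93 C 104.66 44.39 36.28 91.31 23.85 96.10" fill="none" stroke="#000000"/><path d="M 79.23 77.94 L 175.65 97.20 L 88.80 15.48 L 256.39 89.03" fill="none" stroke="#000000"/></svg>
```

Since the viewBox matches the mm dimensions, user units are millimetres directly. The only transform is the Y-flip y_m = 132.45 − y_svg.

Shape 1 is a open polyline drawn with `<path>`. Its stroke #000000 means score at S508, F1854. After flipping Y the toolpath is (56.71,111.01) → (46.65,65.32) → (65.52,65.61) → (120.08,47.24) → (175.34,113.56).

Shape 2 is a quadratic bezier drawn with `<path>`. Its stroke #000000 means score at S508, F1854. After flipping Y the toolpath is (53.92,29.80) → (125.17,40.22) → (187.77,44.48) → (241.72,42.57).

Shape 3 is a cubic bezier drawn with `<path>`. Its stroke #000000 means score at S508, F1854. After flipping Y the toolpath is (105.40,81.52) → (86.69,73.78) → (50.35,51.64) → (23.85,36.35).

Shape 4 is a open polyline drawn with `<path>`. Its stroke #000000 means score at S508, F1854. After flipping Y the toolpath is (79.23,54.51) → (175.65,35.25) → (88.80,116.97) → (256.39,43.42).

; Generated by LaserGRBL
G21
G90
G0 X56.71 Y111.01
M4 S508
G1 X46.65 Y65.32 F1854
G1 X65.52 Y65.61 F1854
G1 X120.08 Y47.24 F1854
G1 X175.34 Y113.56 F1854
M5
G0 X53.92 Y29.80
M4 S508
G1 X125.17 Y40.22 F1854
G1 X187.77 Y44.48 F1854
G1 X241.72 Y42.57 F1854
M5
G0 X105.40 Y81.52
M4 S508
G1 X86.69 Y73.78 F1854
G1 X50.35 Y51.64 F1854
G1 X23.85 Y36.35 F1854
M5
G0 X79.23 Y54.51
M4 S508
G1 X175.65 Y35.25 F1854
G1 X88.80 Y116.97 F1854
G1 X256.39 Y43.42 F1854
M5
G0 X0.00 Y0.00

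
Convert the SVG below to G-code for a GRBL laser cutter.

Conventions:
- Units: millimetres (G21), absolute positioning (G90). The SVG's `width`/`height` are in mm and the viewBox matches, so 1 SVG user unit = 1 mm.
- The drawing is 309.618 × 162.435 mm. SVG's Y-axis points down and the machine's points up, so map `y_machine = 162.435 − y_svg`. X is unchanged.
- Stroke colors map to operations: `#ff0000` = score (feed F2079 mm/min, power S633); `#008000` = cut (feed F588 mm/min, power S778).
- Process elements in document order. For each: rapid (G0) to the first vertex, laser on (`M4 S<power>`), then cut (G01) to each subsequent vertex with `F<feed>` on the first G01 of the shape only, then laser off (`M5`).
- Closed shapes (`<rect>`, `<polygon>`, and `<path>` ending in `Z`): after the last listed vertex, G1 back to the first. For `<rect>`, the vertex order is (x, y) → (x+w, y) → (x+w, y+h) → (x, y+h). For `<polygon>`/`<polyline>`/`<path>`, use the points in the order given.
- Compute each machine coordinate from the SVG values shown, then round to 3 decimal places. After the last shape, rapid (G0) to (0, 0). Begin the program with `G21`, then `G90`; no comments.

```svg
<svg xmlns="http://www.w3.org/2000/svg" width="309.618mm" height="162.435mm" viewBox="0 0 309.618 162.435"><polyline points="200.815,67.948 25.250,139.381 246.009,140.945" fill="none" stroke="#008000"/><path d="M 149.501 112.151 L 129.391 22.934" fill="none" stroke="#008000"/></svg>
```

1 u = 1 mm; y_m = 162.435 − y.

[1] `<polyline>` open polyline, #008000→cut S778 F588: (200.815,94.487) → (25.250,23.054) → (246.009,21.490)

[2] `<path>` line segment, #008000→cut S778 F588: (149.501,50.284) → (129.391,139.501)

G21
G90
G0 X200.815 Y94.487
M4 S778
G01 X25.250 Y23.054 F588
G01 X246.009 Y21.490
M5
G0 X149.501 Y50.284
M4 S778
G01 X129.391 Y139.501 F588
M5
G0 X0.000 Y0.000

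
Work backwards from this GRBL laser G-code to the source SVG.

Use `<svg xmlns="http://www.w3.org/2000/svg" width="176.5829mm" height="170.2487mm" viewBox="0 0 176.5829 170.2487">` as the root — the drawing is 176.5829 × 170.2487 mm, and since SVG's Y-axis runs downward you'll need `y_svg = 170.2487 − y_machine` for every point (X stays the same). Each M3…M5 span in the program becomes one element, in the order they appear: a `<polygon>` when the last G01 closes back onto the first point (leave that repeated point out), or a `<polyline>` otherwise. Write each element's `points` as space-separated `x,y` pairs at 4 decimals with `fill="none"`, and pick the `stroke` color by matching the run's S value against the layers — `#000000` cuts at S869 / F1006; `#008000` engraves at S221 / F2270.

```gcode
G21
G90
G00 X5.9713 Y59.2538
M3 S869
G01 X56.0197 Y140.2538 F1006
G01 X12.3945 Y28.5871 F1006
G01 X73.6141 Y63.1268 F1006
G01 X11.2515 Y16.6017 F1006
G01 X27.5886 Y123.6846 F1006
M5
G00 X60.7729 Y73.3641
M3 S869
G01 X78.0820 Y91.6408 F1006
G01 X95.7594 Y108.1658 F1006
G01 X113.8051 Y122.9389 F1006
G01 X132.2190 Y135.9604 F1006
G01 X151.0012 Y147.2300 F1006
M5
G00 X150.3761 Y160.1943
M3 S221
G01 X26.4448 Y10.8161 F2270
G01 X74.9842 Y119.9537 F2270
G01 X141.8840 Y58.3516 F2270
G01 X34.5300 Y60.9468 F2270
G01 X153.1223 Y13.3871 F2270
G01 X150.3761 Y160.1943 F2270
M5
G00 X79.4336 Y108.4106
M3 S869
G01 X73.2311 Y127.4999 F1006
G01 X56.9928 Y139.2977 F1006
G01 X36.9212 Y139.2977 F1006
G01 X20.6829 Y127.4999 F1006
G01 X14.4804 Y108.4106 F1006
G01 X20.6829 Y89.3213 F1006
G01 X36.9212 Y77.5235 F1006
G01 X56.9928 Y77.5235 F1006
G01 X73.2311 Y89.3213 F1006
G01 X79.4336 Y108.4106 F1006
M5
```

Machine Y-up, SVG Y-down with viewBox height 170.2487, so y_svg = 170.2487 − y_machine; X carries over.

Run 1: S869 ⇒ cut layer `#000000`. The run is open, so emit a `<polyline>` with points (Y-flipped): 5.9713,110.9949 56.0197,29.9949 12.3945,141.6616 73.6141,107.1219 11.2515,153.6470 27.5886,46.5641.

Run 2: the run's S869 means `#000000` (cut). The run is open, so emit a `<polyline>` with points (Y-flipped): 60.7729,96.8846 78.0820,78.6079 95.7594,62.0829 113.8051,47.3098 132.2190,34.2883 151.0012,23.0187.

Run 3: the run's S221 means `#008000` (engrave). The run returns to its start, so emit a `<polygon>` with points (Y-flipped): 150.3761,10.0544 26.4448,159.4326 74.9842,50.2950 141.8840,111.8971 34.5300,109.3019 153.1223,156.8616.

Run 4: power S869 maps to stroke `#000000` (cut). The run returns to its start, so emit a `<polygon>` with points (Y-flipped): 79.4336,61.8381 73.2311,42.7488 56.9928,30.9510 36.9212,30.9510 20.6829,42.7488 14.4804,61.8381 20.6829,80.9274 36.9212,92.7252 56.9928,92.7252 73.2311,80.9274.

<svg xmlns="http://www.w3.org/2000/svg" width="176.5829mm" height="170.2487mm" viewBox="0 0 176.5829 170.2487">
  <polyline points="5.9713,110.9949 56.0197,29.9949 12.3945,141.6616 73.6141,107.1219 11.2515,153.6470 27.5886,46.5641" fill="none" stroke="#000000"/>
  <polyline points="60.7729,96.8846 78.0820,78.6079 95.7594,62.0829 113.8051,47.3098 132.2190,34.2883 151.0012,23.0187" fill="none" stroke="#000000"/>
  <polygon points="150.3761,10.0544 26.4448,159.4326 74.9842,50.2950 141.8840,111.8971 34.5300,109.3019 153.1223,156.8616" fill="none" stroke="#008000"/>
  <polygon points="79.4336,61.8381 73.2311,42.7488 56.9928,30.9510 36.9212,30.9510 20.6829,42.7488 14.4804,61.8381 20.6829,80.9274 36.9212,92.7252 56.9928,92.7252 73.2311,80.9274" fill="none" stroke="#000000"/>
</svg>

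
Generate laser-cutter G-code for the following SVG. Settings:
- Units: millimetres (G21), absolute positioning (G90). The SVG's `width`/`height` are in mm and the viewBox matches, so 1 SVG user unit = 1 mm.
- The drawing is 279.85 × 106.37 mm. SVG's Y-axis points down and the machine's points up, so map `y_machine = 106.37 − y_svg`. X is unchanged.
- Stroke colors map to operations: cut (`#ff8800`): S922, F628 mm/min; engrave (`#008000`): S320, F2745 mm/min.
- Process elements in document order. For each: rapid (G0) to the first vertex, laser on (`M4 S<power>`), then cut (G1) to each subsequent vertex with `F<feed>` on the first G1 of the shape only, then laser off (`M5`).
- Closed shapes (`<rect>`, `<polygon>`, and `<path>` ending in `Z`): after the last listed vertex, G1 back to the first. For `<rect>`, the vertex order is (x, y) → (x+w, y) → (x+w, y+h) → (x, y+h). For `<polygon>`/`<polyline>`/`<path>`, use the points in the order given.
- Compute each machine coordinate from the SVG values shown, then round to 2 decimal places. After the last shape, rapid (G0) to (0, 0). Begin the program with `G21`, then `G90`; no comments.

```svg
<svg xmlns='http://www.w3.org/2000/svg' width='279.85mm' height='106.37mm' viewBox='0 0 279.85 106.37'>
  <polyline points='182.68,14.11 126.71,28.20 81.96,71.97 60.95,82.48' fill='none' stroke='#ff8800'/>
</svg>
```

1 u = 1 mm; y_m = 106.37 − y.

[1] `<polyline>` open polyline, #ff8800→cut S922 F628: (182.68,92.26) → (126.71,78.17) → (81.96,34.40) → (60.95,23.89)

G21
G90
G0 X182.68 Y92.26
M4 S922
G1 X126.71 Y78.17 F628
G1 X81.96 Y34.40
G1 X60.95 Y23.89
M5
G0 X0.00 Y0.00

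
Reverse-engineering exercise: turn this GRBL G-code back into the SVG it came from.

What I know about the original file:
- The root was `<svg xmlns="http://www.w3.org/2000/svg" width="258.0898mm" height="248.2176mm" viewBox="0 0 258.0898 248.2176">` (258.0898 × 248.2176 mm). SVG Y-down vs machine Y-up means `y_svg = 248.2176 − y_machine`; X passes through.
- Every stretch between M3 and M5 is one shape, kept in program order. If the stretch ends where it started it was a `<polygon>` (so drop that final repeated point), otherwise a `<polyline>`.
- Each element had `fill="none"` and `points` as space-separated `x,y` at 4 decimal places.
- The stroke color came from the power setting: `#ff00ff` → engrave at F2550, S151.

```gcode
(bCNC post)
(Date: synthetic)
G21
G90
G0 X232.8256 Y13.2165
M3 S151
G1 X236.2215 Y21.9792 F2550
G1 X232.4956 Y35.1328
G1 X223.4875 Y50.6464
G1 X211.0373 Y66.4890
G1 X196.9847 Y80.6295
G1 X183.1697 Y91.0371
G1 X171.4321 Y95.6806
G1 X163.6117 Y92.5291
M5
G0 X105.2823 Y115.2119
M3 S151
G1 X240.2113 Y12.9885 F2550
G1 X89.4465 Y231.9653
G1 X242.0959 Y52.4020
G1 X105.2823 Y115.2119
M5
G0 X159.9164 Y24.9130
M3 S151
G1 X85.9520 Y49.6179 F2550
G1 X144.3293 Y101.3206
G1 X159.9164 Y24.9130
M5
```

<svg xmlns="http://www.w3.org/2000/svg" width="258.0898mm" height="248.2176mm" viewBox="0 0 258.0898 248.2176">
  <polyline points="232.8256,235.0011 236.2215,226.2384 232.4956,213.0848 223.4875,197.5712 211.0373,181.7286 196.9847,167.5881 183.1697,157.1805 171.4321,152.5370 163.6117,155.6885" fill="none" stroke="#ff00ff"/>
  <polygon points="105.2823,133.0057 240.2113,235.2291 89.4465,16.2523 242.0959,195.8156" fill="none" stroke="#ff00ff"/>
  <polygon points="159.9164,223.3046 85.9520,198.5997 144.3293,146.8970" fill="none" stroke="#ff00ff"/>
</svg>

Each laser-on run becomes one SVG element. Flip Y back into SVG space with y_svg = 248.2176 − y_machine. Every run uses S151, so all elements get stroke `#ff00ff` (engrave).

Run 1: The run is open, so emit a `<polyline>` with points (Y-flipped): 232.8256,235.0011 236.2215,226.2384 232.4956,213.0848 223.4875,197.5712 211.0373,181.7286 196.9847,167.5881 183.1697,157.1805 171.4321,152.5370 163.6117,155.6885.

Run 2: The run returns to its start, so emit a `<polygon>` with points (Y-flipped): 105.2823,133.0057 240.2113,235.2291 89.4465,16.2523 242.0959,195.8156.

Run 3: The run returns to its start, so emit a `<polygon>` with points (Y-flipped): 159.9164,223.3046 85.9520,198.5997 144.3293,146.8970.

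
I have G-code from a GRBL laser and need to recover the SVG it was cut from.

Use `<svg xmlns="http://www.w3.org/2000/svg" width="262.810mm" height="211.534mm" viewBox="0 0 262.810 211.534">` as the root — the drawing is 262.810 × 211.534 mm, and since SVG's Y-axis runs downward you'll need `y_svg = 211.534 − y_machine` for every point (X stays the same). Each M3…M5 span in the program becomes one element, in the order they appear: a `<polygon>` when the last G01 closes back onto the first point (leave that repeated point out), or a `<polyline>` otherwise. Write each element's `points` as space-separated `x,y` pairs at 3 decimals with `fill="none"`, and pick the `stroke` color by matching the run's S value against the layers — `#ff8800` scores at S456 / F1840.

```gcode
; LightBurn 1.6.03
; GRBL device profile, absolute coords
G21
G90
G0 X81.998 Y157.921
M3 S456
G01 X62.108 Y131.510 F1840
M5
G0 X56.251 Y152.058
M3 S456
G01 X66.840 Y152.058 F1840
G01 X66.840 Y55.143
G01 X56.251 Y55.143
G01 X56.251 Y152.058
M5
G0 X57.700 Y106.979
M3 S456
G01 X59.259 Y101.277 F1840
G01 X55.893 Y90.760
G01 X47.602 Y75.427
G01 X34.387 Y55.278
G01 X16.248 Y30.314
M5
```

<svg xmlns="http://www.w3.org/2000/svg" width="262.810mm" height="211.534mm" viewBox="0 0 262.810 211.534">
  <polyline points="81.998,53.613 62.108,80.024" fill="none" stroke="#ff8800"/>
  <polygon points="56.251,59.476 66.840,59.476 66.840,156.391 56.251,156.391" fill="none" stroke="#ff8800"/>
  <polyline points="57.700,104.555 59.259,110.257 55.893,120.774 47.602,136.107 34.387,156.256 16.248,181.220" fill="none" stroke="#ff8800"/>
</svg>

Each laser-on run becomes one SVG element. Flip Y back into SVG space with y_svg = 211.534 − y_machine. Every run uses S456, so all elements get stroke `#ff8800` (score).

Run 1: The run is open, so emit a `<polyline>` with points (Y-flipped): 81.998,53.613 62.108,80.024.

Run 2: The run returns to its start, so emit a `<polygon>` with points (Y-flipped): 56.251,59.476 66.840,59.476 66.840,156.391 56.251,156.391.

Run 3: The run is open, so emit a `<polyline>` with points (Y-flipped): 57.700,104.555 59.259,110.257 55.893,120.774 47.602,136.107 34.387,156.256 16.248,181.220.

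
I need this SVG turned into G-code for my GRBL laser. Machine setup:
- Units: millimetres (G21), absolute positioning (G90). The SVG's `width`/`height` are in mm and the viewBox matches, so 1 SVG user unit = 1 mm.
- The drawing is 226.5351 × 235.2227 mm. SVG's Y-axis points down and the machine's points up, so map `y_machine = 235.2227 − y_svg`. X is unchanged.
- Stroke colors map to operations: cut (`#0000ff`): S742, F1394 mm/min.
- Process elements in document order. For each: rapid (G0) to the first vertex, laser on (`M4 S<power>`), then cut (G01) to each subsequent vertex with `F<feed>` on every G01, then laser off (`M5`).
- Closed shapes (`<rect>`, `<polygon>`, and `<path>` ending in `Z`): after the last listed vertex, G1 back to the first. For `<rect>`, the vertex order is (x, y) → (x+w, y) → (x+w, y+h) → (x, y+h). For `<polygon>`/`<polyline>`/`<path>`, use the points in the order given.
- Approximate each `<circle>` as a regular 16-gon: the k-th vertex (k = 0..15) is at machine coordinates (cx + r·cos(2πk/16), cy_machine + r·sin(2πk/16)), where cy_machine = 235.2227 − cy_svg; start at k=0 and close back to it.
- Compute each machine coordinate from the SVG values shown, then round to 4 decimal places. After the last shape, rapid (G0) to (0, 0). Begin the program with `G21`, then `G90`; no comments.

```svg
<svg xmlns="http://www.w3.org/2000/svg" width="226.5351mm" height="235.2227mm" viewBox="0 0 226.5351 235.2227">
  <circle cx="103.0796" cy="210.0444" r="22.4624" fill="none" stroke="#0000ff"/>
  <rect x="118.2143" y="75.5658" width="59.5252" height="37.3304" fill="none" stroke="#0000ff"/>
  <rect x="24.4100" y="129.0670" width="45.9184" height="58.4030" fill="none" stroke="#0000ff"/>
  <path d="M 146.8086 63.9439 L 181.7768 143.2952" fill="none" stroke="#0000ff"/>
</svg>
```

G21
G90
G0 X125.5420 Y25.1783
M4 S742
G01 X123.8322 Y33.7743 F1394
G01 X118.9629 Y41.0616 F1394
G01 X111.6756 Y45.9309 F1394
G01 X103.0796 Y47.6407 F1394
G01 X94.4836 Y45.9309 F1394
G01 X87.1963 Y41.0616 F1394
G01 X82.3270 Y33.7743 F1394
G01 X80.6172 Y25.1783 F1394
G01 X82.3270 Y16.5823 F1394
G01 X87.1963 Y9.2950 F1394
G01 X94.4836 Y4.4257 F1394
G01 X103.0796 Y2.7159 F1394
G01 X111.6756 Y4.4257 F1394
G01 X118.9629 Y9.2950 F1394
G01 X123.8322 Y16.5823 F1394
G01 X125.5420 Y25.1783 F1394
M5
G0 X118.2143 Y159.6569
M4 S742
G01 X177.7395 Y159.6569 F1394
G01 X177.7395 Y122.3265 F1394
G01 X118.2143 Y122.3265 F1394
G01 X118.2143 Y159.6569 F1394
M5
G0 X24.4100 Y106.1557
M4 S742
G01 X70.3284 Y106.1557 F1394
G01 X70.3284 Y47.7527 F1394
G01 X24.4100 Y47.7527 F1394
G01 X24.4100 Y106.1557 F1394
M5
G0 X146.8086 Y171.2788
M4 S742
G01 X181.7768 Y91.9275 F1394
M5
G0 X0.0000 Y0.0000

viewBox `0 0 226.5351 235.2227` with mm width/height → 1 unit = 1 mm. Flip: y_m = 235.2227 − y_svg.

**Shape 1** — `<circle>` circle, stroke `#0000ff` → cut (S742, F1394). Machine vertices: (125.5420,25.1783) → (123.8322,33.7743) → (118.9629,41.0616) → (111.6756,45.9309) → (103.0796,47.6407) → (94.4836,45.9309) → (87.1963,41.0616) → (82.3270,33.7743) → (80.6172,25.1783) → (82.3270,16.5823) → (87.1963,9.2950) → (94.4836,4.4257) → (103.0796,2.7159) → (111.6756,4.4257) → (118.9629,9.2950) → (123.8322,16.5823) → (125.5420,25.1783). Closed: final G1 returns to the first vertex.

**Shape 2** — `<rect>` rectangle, stroke `#0000ff` → cut (S742, F1394). Machine vertices: (118.2143,159.6569) → (177.7395,159.6569) → (177.7395,122.3265) → (118.2143,122.3265) → (118.2143,159.6569). Closed: final G1 returns to the first vertex.

**Shape 3** — `<rect>` rectangle, stroke `#0000ff` → cut (S742, F1394). Machine vertices: (24.4100,106.1557) → (70.3284,106.1557) → (70.3284,47.7527) → (24.4100,47.7527) → (24.4100,106.1557). Closed: final G1 returns to the first vertex.

**Shape 4** — `<path>` line segment, stroke `#0000ff` → cut (S742, F1394). Machine vertices: (146.8086,171.2788) → (181.7768,91.9275). Open path.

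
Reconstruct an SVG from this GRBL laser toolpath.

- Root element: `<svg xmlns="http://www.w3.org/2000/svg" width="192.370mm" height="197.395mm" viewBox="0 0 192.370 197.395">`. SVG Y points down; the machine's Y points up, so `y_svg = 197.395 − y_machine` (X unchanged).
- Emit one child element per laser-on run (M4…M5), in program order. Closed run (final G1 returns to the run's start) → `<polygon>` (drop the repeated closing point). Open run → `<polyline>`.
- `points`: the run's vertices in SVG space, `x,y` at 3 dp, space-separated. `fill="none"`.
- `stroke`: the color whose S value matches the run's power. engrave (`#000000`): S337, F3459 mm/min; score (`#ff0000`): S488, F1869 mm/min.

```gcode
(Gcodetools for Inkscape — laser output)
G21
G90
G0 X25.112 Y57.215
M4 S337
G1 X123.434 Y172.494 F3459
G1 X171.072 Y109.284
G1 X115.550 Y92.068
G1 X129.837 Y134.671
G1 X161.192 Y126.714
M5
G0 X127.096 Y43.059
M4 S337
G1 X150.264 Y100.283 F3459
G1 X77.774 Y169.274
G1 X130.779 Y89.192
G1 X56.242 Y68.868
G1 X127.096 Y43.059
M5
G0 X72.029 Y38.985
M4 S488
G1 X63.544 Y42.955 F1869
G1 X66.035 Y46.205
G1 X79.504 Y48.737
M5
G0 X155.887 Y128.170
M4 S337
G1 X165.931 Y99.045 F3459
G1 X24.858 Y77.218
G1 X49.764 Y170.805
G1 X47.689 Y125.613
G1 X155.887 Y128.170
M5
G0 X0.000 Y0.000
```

<svg xmlns="http://www.w3.org/2000/svg" width="192.370mm" height="197.395mm" viewBox="0 0 192.370 197.395">
  <polyline points="25.112,140.180 123.434,24.901 171.072,88.111 115.550,105.327 129.837,62.724 161.192,70.681" fill="none" stroke="#000000"/>
  <polygon points="127.096,154.336 150.264,97.112 77.774,28.121 130.779,108.203 56.242,128.527" fill="none" stroke="#000000"/>
  <polyline points="72.029,158.410 63.544,154.440 66.035,151.190 79.504,148.658" fill="none" stroke="#ff0000"/>
  <polygon points="155.887,69.225 165.931,98.350 24.858,120.177 49.764,26.590 47.689,71.782" fill="none" stroke="#000000"/>
</svg>

Machine Y-up, SVG Y-down with viewBox height 197.395, so y_svg = 197.395 − y_machine; X carries over.

Run 1: S337 ⇒ engrave layer `#000000`. The run is open, so emit a `<polyline>` with points (Y-flipped): 25.112,140.180 123.434,24.901 171.072,88.111 115.550,105.327 129.837,62.724 161.192,70.681.

Run 2: the run's S337 means `#000000` (engrave). The run returns to its start, so emit a `<polygon>` with points (Y-flipped): 127.096,154.336 150.264,97.112 77.774,28.121 130.779,108.203 56.242,128.527.

Run 3: power S488 maps to stroke `#ff0000` (score). The run is open, so emit a `<polyline>` with points (Y-flipped): 72.029,158.410 63.544,154.440 66.035,151.190 79.504,148.658.

Run 4: the run's S337 means `#000000` (engrave). The run returns to its start, so emit a `<polygon>` with points (Y-flipped): 155.887,69.225 165.931,98.350 24.858,120.177 49.764,26.590 47.689,71.782.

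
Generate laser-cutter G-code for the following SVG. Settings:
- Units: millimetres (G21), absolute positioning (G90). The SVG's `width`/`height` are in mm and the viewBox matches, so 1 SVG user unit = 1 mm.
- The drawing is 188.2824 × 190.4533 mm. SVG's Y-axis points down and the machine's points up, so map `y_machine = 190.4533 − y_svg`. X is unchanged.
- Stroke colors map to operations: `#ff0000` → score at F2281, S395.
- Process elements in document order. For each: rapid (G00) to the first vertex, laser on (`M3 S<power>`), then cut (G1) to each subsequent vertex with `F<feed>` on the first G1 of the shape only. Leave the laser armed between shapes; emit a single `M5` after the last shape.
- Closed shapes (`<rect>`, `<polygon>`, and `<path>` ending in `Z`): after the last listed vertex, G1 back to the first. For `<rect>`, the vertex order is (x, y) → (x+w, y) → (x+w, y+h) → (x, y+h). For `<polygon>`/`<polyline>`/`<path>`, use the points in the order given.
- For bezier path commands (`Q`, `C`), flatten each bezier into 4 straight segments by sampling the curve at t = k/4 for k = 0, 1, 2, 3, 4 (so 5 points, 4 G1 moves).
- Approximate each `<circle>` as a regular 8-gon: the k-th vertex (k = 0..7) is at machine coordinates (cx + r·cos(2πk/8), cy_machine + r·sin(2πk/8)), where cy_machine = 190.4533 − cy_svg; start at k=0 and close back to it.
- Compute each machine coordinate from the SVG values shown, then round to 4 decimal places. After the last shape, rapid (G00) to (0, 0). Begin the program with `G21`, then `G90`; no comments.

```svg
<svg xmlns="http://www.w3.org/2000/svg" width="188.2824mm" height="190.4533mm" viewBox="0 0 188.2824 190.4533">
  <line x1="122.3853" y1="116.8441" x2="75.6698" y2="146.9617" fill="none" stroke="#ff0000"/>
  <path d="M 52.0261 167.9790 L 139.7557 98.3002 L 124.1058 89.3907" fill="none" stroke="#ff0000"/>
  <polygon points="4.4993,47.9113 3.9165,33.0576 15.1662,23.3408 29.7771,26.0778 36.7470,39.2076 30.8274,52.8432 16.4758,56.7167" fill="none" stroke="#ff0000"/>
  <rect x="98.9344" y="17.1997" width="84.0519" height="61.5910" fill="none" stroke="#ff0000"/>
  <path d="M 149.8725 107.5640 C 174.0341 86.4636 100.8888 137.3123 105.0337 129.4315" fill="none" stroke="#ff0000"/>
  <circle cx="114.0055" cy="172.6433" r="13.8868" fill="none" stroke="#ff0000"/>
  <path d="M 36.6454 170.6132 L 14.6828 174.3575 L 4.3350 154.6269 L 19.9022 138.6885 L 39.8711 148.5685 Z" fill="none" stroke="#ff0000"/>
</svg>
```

G21
G90
G00 X122.3853 Y73.6092
M3 S395
G1 X75.6698 Y43.4916 F2281
G00 X52.0261 Y22.4743
M3 S395
G1 X139.7557 Y92.1531 F2281
G1 X124.1058 Y101.0626
G00 X4.4993 Y142.5420
M3 S395
G1 X3.9165 Y157.3957 F2281
G1 X15.1662 Y167.1125
G1 X29.7771 Y164.3755
G1 X36.7470 Y151.2457
G1 X30.8274 Y137.6101
G1 X16.4758 Y133.7366
G1 X4.4993 Y142.5420
G00 X98.9344 Y173.2536
M3 S395
G1 X182.9863 Y173.2536 F2281
G1 X182.9863 Y111.6626
G1 X98.9344 Y111.6626
G1 X98.9344 Y173.2536
G00 X149.8725 Y82.8893
M3 S395
G1 X152.4767 Y87.2660 F2281
G1 X134.9594 Y76.9129
G1 X113.6889 Y64.0811
G1 X105.0337 Y61.0218
G00 X127.8923 Y17.8100
M3 S395
G1 X123.8250 Y27.6295 F2281
G1 X114.0055 Y31.6968
G1 X104.1860 Y27.6295
G1 X100.1187 Y17.8100
G1 X104.1860 Y7.9905
G1 X114.0055 Y3.9232
G1 X123.8250 Y7.9905
G1 X127.8923 Y17.8100
G00 X36.6454 Y19.8401
M3 S395
G1 X14.6828 Y16.0958 F2281
G1 X4.3350 Y35.8264
G1 X19.9022 Y51.7648
G1 X39.8711 Y41.8848
G1 X36.6454 Y19.8401
M5
G00 X0.0000 Y0.0000

Since the viewBox matches the mm dimensions, user units are millimetres directly. The only transform is the Y-flip y_m = 190.4533 − y_svg.

Shape 1 is a line segment drawn with `<line>`. Its stroke #ff0000 means score at S395, F2281. After flipping Y the toolpath is (122.3853,73.6092) → (75.6698,43.4916).

Shape 2 is a open polyline drawn with `<path>`. Its stroke #ff0000 means score at S395, F2281. After flipping Y the toolpath is (52.0261,22.4743) → (139.7557,92.1531) → (124.1058,101.0626).

Shape 3 is a regular polygon drawn with `<polygon>`. Its stroke #ff0000 means score at S395, F2281. After flipping Y the toolpath is (4.4993,142.5420) → (3.9165,157.3957) → (15.1662,167.1125) → (29.7771,164.3755) → (36.7470,151.2457) → (30.8274,137.6101) → (16.4758,133.7366) → (4.4993,142.5420), returning to the start.

Shape 4 is a rectangle drawn with `<rect>`. Its stroke #ff0000 means score at S395, F2281. After flipping Y the toolpath is (98.9344,173.2536) → (182.9863,173.2536) → (182.9863,111.6626) → (98.9344,111.6626) → (98.9344,173.2536), returning to the start.

Shape 5 is a cubic bezier drawn with `<path>`. Its stroke #ff0000 means score at S395, F2281. After flipping Y the toolpath is (149.8725,82.8893) → (152.4767,87.2660) → (134.9594,76.9129) → (113.6889,64.0811) → (105.0337,61.0218).

Shape 6 is a circle drawn with `<circle>`. Its stroke #ff0000 means score at S395, F2281. After flipping Y the toolpath is (127.8923,17.8100) → (123.8250,27.6295) → (114.0055,31.6968) → (104.1860,27.6295) → (100.1187,17.8100) → (104.1860,7.9905) → (114.0055,3.9232) → (123.8250,7.9905) → (127.8923,17.8100), returning to the start.

Shape 7 is a regular polygon drawn with `<path>`. Its stroke #ff0000 means score at S395, F2281. After flipping Y the toolpath is (36.6454,19.8401) → (14.6828,16.0958) → (4.3350,35.8264) → (19.9022,51.7648) → (39.8711,41.8848) → (36.6454,19.8401), returning to the start.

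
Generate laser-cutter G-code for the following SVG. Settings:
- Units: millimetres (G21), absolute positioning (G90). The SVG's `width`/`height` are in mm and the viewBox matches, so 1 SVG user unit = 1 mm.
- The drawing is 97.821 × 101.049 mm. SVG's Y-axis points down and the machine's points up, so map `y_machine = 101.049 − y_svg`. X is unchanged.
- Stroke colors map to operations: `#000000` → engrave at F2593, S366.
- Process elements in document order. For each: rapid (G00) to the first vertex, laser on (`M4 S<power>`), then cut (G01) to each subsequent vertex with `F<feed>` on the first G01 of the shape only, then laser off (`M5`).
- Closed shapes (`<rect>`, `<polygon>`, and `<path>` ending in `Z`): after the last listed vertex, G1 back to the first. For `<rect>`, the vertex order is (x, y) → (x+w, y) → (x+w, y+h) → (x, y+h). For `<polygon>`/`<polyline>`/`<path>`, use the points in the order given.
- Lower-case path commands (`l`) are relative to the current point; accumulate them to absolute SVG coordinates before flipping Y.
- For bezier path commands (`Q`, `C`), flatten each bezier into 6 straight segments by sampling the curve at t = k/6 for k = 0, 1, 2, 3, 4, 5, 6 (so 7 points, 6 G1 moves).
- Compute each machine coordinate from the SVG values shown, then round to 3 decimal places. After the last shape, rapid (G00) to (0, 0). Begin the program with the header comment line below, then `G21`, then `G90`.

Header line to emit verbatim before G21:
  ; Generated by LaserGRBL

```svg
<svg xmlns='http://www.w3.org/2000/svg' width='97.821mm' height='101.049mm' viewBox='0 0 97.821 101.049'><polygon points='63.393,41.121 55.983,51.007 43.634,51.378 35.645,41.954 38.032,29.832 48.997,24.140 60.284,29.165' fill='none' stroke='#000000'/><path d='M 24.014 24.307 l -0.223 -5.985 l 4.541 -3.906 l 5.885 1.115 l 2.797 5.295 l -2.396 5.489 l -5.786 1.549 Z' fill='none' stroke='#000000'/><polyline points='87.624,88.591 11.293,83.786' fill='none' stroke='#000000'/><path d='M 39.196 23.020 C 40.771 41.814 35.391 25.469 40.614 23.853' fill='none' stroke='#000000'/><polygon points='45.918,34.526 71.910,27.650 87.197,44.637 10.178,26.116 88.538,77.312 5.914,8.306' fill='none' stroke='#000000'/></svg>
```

Since the viewBox matches the mm dimensions, user units are millimetres directly. The only transform is the Y-flip y_m = 101.049 − y_svg.

Shape 1 is a regular polygon drawn with `<polygon>`. Its stroke #000000 means engrave at S366, F2593. After flipping Y the toolpath is (63.393,59.928) → (55.983,50.042) → (43.634,49.671) → (35.645,59.095) → (38.032,71.217) → (48.997,76.909) → (60.284,71.884) → (63.393,59.928), returning to the start.

Shape 2 is a regular polygon drawn with `<path>`. Its stroke #000000 means engrave at S366, F2593. After flipping Y the toolpath is (24.014,76.742) → (23.791,82.727) → (28.332,86.633) → (34.217,85.518) → (37.014,80.223) → (34.618,74.734) → (28.832,73.185) → (24.014,76.742), returning to the start.

Shape 3 is a line segment drawn with `<polyline>`. Its stroke #000000 means engrave at S366, F2593. After flipping Y the toolpath is (87.624,12.458) → (11.293,17.263).

Shape 4 is a cubic bezier drawn with `<path>`. Its stroke #000000 means engrave at S366, F2593. After flipping Y the toolpath is (39.196,78.029) → (39.485,71.329) → (39.103,69.101) → (38.537,69.959) → (38.275,72.517) → (38.805,75.391) → (40.614,77.196).

Shape 5 is a closed polygon drawn with `<polygon>`. Its stroke #000000 means engrave at S366, F2593. After flipping Y the toolpath is (45.918,66.523) → (71.910,73.399) → (87.197,56.412) → (10.178,74.933) → (88.538,23.737) → (5.914,92.743) → (45.918,66.523), returning to the start.

; Generated by LaserGRBL
G21
G90
G00 X63.393 Y59.928
M4 S366
G01 X55.983 Y50.042 F2593
G01 X43.634 Y49.671
G01 X35.645 Y59.095
G01 X38.032 Y71.217
G01 X48.997 Y76.909
G01 X60.284 Y71.884
G01 X63.393 Y59.928
M5
G00 X24.014 Y76.742
M4 S366
G01 X23.791 Y82.727 F2593
G01 X28.332 Y86.633
G01 X34.217 Y85.518
G01 X37.014 Y80.223
G01 X34.618 Y74.734
G01 X28.832 Y73.185
G01 X24.014 Y76.742
M5
G00 X87.624 Y12.458
M4 S366
G01 X11.293 Y17.263 F2593
M5
G00 X39.196 Y78.029
M4 S366
G01 X39.485 Y71.329 F2593
G01 X39.103 Y69.101
G01 X38.537 Y69.959
G01 X38.275 Y72.517
G01 X38.805 Y75.391
G01 X40.614 Y77.196
M5
G00 X45.918 Y66.523
M4 S366
G01 X71.910 Y73.399 F2593
G01 X87.197 Y56.412
G01 X10.178 Y74.933
G01 X88.538 Y23.737
G01 X5.914 Y92.743
G01 X45.918 Y66.523
M5
G00 X0.000 Y0.000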